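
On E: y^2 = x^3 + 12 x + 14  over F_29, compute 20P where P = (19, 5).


k = 20 = 10100_2 (binary, LSB first: 00101)
Double-and-add from P = (19, 5):
  bit 0 = 0: acc unchanged = O
  bit 1 = 0: acc unchanged = O
  bit 2 = 1: acc = O + (12, 28) = (12, 28)
  bit 3 = 0: acc unchanged = (12, 28)
  bit 4 = 1: acc = (12, 28) + (23, 25) = (19, 24)

20P = (19, 24)


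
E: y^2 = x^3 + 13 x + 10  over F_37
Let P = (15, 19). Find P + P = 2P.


Doubling: s = (3 x1^2 + a) / (2 y1)
s = (3*15^2 + 13) / (2*19) mod 37 = 22
x3 = s^2 - 2 x1 mod 37 = 22^2 - 2*15 = 10
y3 = s (x1 - x3) - y1 mod 37 = 22 * (15 - 10) - 19 = 17

2P = (10, 17)


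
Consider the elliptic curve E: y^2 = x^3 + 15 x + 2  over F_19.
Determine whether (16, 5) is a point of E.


Check whether y^2 = x^3 + 15 x + 2 (mod 19) for (x, y) = (16, 5).
LHS: y^2 = 5^2 mod 19 = 6
RHS: x^3 + 15 x + 2 = 16^3 + 15*16 + 2 mod 19 = 6
LHS = RHS

Yes, on the curve


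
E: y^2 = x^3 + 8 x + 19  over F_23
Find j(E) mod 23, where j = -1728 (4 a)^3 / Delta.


Delta = -16(4 a^3 + 27 b^2) mod 23 = 18
-1728 * (4 a)^3 = -1728 * (4*8)^3 mod 23 = 21
j = 21 * 18^(-1) mod 23 = 5

j = 5 (mod 23)


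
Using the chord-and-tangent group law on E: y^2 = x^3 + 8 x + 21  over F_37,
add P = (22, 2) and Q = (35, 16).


P != Q, so use the chord formula.
s = (y2 - y1) / (x2 - x1) = (14) / (13) mod 37 = 21
x3 = s^2 - x1 - x2 mod 37 = 21^2 - 22 - 35 = 14
y3 = s (x1 - x3) - y1 mod 37 = 21 * (22 - 14) - 2 = 18

P + Q = (14, 18)


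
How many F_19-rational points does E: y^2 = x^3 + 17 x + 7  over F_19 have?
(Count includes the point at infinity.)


For each x in F_19, count y with y^2 = x^3 + 17 x + 7 mod 19:
  x = 0: RHS = 7, y in [8, 11]  -> 2 point(s)
  x = 1: RHS = 6, y in [5, 14]  -> 2 point(s)
  x = 2: RHS = 11, y in [7, 12]  -> 2 point(s)
  x = 3: RHS = 9, y in [3, 16]  -> 2 point(s)
  x = 4: RHS = 6, y in [5, 14]  -> 2 point(s)
  x = 8: RHS = 9, y in [3, 16]  -> 2 point(s)
  x = 11: RHS = 5, y in [9, 10]  -> 2 point(s)
  x = 12: RHS = 1, y in [1, 18]  -> 2 point(s)
  x = 14: RHS = 6, y in [5, 14]  -> 2 point(s)
  x = 16: RHS = 5, y in [9, 10]  -> 2 point(s)
Affine points: 20. Add the point at infinity: total = 21.

#E(F_19) = 21


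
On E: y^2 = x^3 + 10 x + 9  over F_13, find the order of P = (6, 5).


Compute successive multiples of P until we hit O:
  1P = (6, 5)
  2P = (4, 3)
  3P = (4, 10)
  4P = (6, 8)
  5P = O

ord(P) = 5


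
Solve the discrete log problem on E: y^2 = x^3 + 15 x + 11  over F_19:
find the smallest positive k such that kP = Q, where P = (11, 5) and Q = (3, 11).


Enumerate multiples of P until we hit Q = (3, 11):
  1P = (11, 5)
  2P = (13, 3)
  3P = (15, 18)
  4P = (0, 7)
  5P = (14, 18)
  6P = (17, 7)
  7P = (8, 15)
  8P = (9, 1)
  9P = (3, 11)
Match found at i = 9.

k = 9


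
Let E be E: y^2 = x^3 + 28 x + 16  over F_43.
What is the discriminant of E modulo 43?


4 a^3 + 27 b^2 = 4*28^3 + 27*16^2 = 87808 + 6912 = 94720
Delta = -16 * (94720) = -1515520
Delta mod 43 = 15

Delta = 15 (mod 43)


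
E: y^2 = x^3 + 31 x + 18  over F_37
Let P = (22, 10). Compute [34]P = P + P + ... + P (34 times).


k = 34 = 100010_2 (binary, LSB first: 010001)
Double-and-add from P = (22, 10):
  bit 0 = 0: acc unchanged = O
  bit 1 = 1: acc = O + (34, 3) = (34, 3)
  bit 2 = 0: acc unchanged = (34, 3)
  bit 3 = 0: acc unchanged = (34, 3)
  bit 4 = 0: acc unchanged = (34, 3)
  bit 5 = 1: acc = (34, 3) + (15, 11) = (22, 27)

34P = (22, 27)


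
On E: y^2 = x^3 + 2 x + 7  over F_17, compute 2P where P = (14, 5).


Doubling: s = (3 x1^2 + a) / (2 y1)
s = (3*14^2 + 2) / (2*5) mod 17 = 8
x3 = s^2 - 2 x1 mod 17 = 8^2 - 2*14 = 2
y3 = s (x1 - x3) - y1 mod 17 = 8 * (14 - 2) - 5 = 6

2P = (2, 6)


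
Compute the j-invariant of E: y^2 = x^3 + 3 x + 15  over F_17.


Delta = -16(4 a^3 + 27 b^2) mod 17 = 12
-1728 * (4 a)^3 = -1728 * (4*3)^3 mod 17 = 15
j = 15 * 12^(-1) mod 17 = 14

j = 14 (mod 17)


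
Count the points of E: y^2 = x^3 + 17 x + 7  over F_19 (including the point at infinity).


For each x in F_19, count y with y^2 = x^3 + 17 x + 7 mod 19:
  x = 0: RHS = 7, y in [8, 11]  -> 2 point(s)
  x = 1: RHS = 6, y in [5, 14]  -> 2 point(s)
  x = 2: RHS = 11, y in [7, 12]  -> 2 point(s)
  x = 3: RHS = 9, y in [3, 16]  -> 2 point(s)
  x = 4: RHS = 6, y in [5, 14]  -> 2 point(s)
  x = 8: RHS = 9, y in [3, 16]  -> 2 point(s)
  x = 11: RHS = 5, y in [9, 10]  -> 2 point(s)
  x = 12: RHS = 1, y in [1, 18]  -> 2 point(s)
  x = 14: RHS = 6, y in [5, 14]  -> 2 point(s)
  x = 16: RHS = 5, y in [9, 10]  -> 2 point(s)
Affine points: 20. Add the point at infinity: total = 21.

#E(F_19) = 21


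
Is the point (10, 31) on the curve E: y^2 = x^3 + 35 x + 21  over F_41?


Check whether y^2 = x^3 + 35 x + 21 (mod 41) for (x, y) = (10, 31).
LHS: y^2 = 31^2 mod 41 = 18
RHS: x^3 + 35 x + 21 = 10^3 + 35*10 + 21 mod 41 = 18
LHS = RHS

Yes, on the curve


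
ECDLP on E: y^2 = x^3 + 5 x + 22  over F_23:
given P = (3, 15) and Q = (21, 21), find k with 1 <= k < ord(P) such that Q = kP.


Enumerate multiples of P until we hit Q = (21, 21):
  1P = (3, 15)
  2P = (21, 21)
Match found at i = 2.

k = 2


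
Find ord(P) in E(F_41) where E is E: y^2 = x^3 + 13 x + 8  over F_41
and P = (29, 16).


Compute successive multiples of P until we hit O:
  1P = (29, 16)
  2P = (29, 25)
  3P = O

ord(P) = 3


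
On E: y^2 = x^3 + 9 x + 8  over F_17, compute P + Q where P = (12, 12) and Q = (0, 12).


P != Q, so use the chord formula.
s = (y2 - y1) / (x2 - x1) = (0) / (5) mod 17 = 0
x3 = s^2 - x1 - x2 mod 17 = 0^2 - 12 - 0 = 5
y3 = s (x1 - x3) - y1 mod 17 = 0 * (12 - 5) - 12 = 5

P + Q = (5, 5)


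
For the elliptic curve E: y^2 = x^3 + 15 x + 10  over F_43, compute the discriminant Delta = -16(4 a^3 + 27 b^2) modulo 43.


4 a^3 + 27 b^2 = 4*15^3 + 27*10^2 = 13500 + 2700 = 16200
Delta = -16 * (16200) = -259200
Delta mod 43 = 4

Delta = 4 (mod 43)


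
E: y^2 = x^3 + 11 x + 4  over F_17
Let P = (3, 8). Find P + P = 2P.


Doubling: s = (3 x1^2 + a) / (2 y1)
s = (3*3^2 + 11) / (2*8) mod 17 = 13
x3 = s^2 - 2 x1 mod 17 = 13^2 - 2*3 = 10
y3 = s (x1 - x3) - y1 mod 17 = 13 * (3 - 10) - 8 = 3

2P = (10, 3)


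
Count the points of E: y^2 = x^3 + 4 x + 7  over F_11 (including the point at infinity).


For each x in F_11, count y with y^2 = x^3 + 4 x + 7 mod 11:
  x = 1: RHS = 1, y in [1, 10]  -> 2 point(s)
  x = 2: RHS = 1, y in [1, 10]  -> 2 point(s)
  x = 5: RHS = 9, y in [3, 8]  -> 2 point(s)
  x = 6: RHS = 5, y in [4, 7]  -> 2 point(s)
  x = 7: RHS = 4, y in [2, 9]  -> 2 point(s)
  x = 8: RHS = 1, y in [1, 10]  -> 2 point(s)
Affine points: 12. Add the point at infinity: total = 13.

#E(F_11) = 13


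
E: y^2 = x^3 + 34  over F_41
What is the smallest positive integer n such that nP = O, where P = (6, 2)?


Compute successive multiples of P until we hit O:
  1P = (6, 2)
  2P = (20, 30)
  3P = (19, 13)
  4P = (32, 17)
  5P = (4, 37)
  6P = (40, 19)
  7P = (26, 29)
  8P = (14, 20)
  ... (continuing to 21P)
  21P = O

ord(P) = 21


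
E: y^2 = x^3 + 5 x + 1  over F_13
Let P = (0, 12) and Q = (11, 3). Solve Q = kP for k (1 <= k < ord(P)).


Enumerate multiples of P until we hit Q = (11, 3):
  1P = (0, 12)
  2P = (3, 2)
  3P = (11, 3)
Match found at i = 3.

k = 3


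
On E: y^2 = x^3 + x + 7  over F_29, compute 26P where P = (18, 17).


k = 26 = 11010_2 (binary, LSB first: 01011)
Double-and-add from P = (18, 17):
  bit 0 = 0: acc unchanged = O
  bit 1 = 1: acc = O + (16, 1) = (16, 1)
  bit 2 = 0: acc unchanged = (16, 1)
  bit 3 = 1: acc = (16, 1) + (20, 9) = (26, 8)
  bit 4 = 1: acc = (26, 8) + (12, 6) = (7, 3)

26P = (7, 3)


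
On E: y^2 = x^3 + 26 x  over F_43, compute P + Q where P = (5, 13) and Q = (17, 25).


P != Q, so use the chord formula.
s = (y2 - y1) / (x2 - x1) = (12) / (12) mod 43 = 1
x3 = s^2 - x1 - x2 mod 43 = 1^2 - 5 - 17 = 22
y3 = s (x1 - x3) - y1 mod 43 = 1 * (5 - 22) - 13 = 13

P + Q = (22, 13)


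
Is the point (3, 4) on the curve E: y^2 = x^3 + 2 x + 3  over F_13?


Check whether y^2 = x^3 + 2 x + 3 (mod 13) for (x, y) = (3, 4).
LHS: y^2 = 4^2 mod 13 = 3
RHS: x^3 + 2 x + 3 = 3^3 + 2*3 + 3 mod 13 = 10
LHS != RHS

No, not on the curve


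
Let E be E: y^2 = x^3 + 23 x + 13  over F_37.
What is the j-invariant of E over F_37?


Delta = -16(4 a^3 + 27 b^2) mod 37 = 7
-1728 * (4 a)^3 = -1728 * (4*23)^3 mod 37 = 31
j = 31 * 7^(-1) mod 37 = 15

j = 15 (mod 37)


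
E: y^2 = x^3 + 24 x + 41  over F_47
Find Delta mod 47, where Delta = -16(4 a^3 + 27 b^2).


4 a^3 + 27 b^2 = 4*24^3 + 27*41^2 = 55296 + 45387 = 100683
Delta = -16 * (100683) = -1610928
Delta mod 47 = 44

Delta = 44 (mod 47)


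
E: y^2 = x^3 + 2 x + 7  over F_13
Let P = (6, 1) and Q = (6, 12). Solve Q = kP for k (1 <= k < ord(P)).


Enumerate multiples of P until we hit Q = (6, 12):
  1P = (6, 1)
  2P = (10, 0)
  3P = (6, 12)
Match found at i = 3.

k = 3


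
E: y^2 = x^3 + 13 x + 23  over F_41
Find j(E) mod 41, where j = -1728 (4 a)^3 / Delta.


Delta = -16(4 a^3 + 27 b^2) mod 41 = 28
-1728 * (4 a)^3 = -1728 * (4*13)^3 mod 41 = 9
j = 9 * 28^(-1) mod 41 = 34

j = 34 (mod 41)


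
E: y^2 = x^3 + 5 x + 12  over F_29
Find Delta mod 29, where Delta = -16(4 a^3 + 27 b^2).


4 a^3 + 27 b^2 = 4*5^3 + 27*12^2 = 500 + 3888 = 4388
Delta = -16 * (4388) = -70208
Delta mod 29 = 1

Delta = 1 (mod 29)


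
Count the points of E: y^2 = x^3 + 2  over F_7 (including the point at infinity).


For each x in F_7, count y with y^2 = x^3 + 0 x + 2 mod 7:
  x = 0: RHS = 2, y in [3, 4]  -> 2 point(s)
  x = 3: RHS = 1, y in [1, 6]  -> 2 point(s)
  x = 5: RHS = 1, y in [1, 6]  -> 2 point(s)
  x = 6: RHS = 1, y in [1, 6]  -> 2 point(s)
Affine points: 8. Add the point at infinity: total = 9.

#E(F_7) = 9


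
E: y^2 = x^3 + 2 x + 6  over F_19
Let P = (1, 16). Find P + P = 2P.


Doubling: s = (3 x1^2 + a) / (2 y1)
s = (3*1^2 + 2) / (2*16) mod 19 = 15
x3 = s^2 - 2 x1 mod 19 = 15^2 - 2*1 = 14
y3 = s (x1 - x3) - y1 mod 19 = 15 * (1 - 14) - 16 = 17

2P = (14, 17)


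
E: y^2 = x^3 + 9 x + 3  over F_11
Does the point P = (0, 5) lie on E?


Check whether y^2 = x^3 + 9 x + 3 (mod 11) for (x, y) = (0, 5).
LHS: y^2 = 5^2 mod 11 = 3
RHS: x^3 + 9 x + 3 = 0^3 + 9*0 + 3 mod 11 = 3
LHS = RHS

Yes, on the curve


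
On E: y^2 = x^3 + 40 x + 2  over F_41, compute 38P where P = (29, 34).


k = 38 = 100110_2 (binary, LSB first: 011001)
Double-and-add from P = (29, 34):
  bit 0 = 0: acc unchanged = O
  bit 1 = 1: acc = O + (16, 8) = (16, 8)
  bit 2 = 1: acc = (16, 8) + (7, 16) = (36, 28)
  bit 3 = 0: acc unchanged = (36, 28)
  bit 4 = 0: acc unchanged = (36, 28)
  bit 5 = 1: acc = (36, 28) + (11, 25) = (40, 24)

38P = (40, 24)


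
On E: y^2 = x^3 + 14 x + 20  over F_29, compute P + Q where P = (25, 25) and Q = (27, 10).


P != Q, so use the chord formula.
s = (y2 - y1) / (x2 - x1) = (14) / (2) mod 29 = 7
x3 = s^2 - x1 - x2 mod 29 = 7^2 - 25 - 27 = 26
y3 = s (x1 - x3) - y1 mod 29 = 7 * (25 - 26) - 25 = 26

P + Q = (26, 26)


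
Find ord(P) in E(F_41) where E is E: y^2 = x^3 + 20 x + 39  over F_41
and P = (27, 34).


Compute successive multiples of P until we hit O:
  1P = (27, 34)
  2P = (18, 32)
  3P = (33, 33)
  4P = (30, 28)
  5P = (29, 11)
  6P = (25, 25)
  7P = (40, 10)
  8P = (40, 31)
  ... (continuing to 15P)
  15P = O

ord(P) = 15


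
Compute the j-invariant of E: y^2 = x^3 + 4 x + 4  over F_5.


Delta = -16(4 a^3 + 27 b^2) mod 5 = 2
-1728 * (4 a)^3 = -1728 * (4*4)^3 mod 5 = 2
j = 2 * 2^(-1) mod 5 = 1

j = 1 (mod 5)


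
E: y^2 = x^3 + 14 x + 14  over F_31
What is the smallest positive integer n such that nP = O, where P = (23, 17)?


Compute successive multiples of P until we hit O:
  1P = (23, 17)
  2P = (26, 25)
  3P = (27, 24)
  4P = (17, 9)
  5P = (10, 21)
  6P = (8, 7)
  7P = (28, 21)
  8P = (29, 3)
  ... (continuing to 37P)
  37P = O

ord(P) = 37


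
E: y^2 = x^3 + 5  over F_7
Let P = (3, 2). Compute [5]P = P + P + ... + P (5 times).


k = 5 = 101_2 (binary, LSB first: 101)
Double-and-add from P = (3, 2):
  bit 0 = 1: acc = O + (3, 2) = (3, 2)
  bit 1 = 0: acc unchanged = (3, 2)
  bit 2 = 1: acc = (3, 2) + (6, 2) = (5, 5)

5P = (5, 5)


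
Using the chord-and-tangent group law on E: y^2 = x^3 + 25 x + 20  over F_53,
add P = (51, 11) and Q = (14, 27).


P != Q, so use the chord formula.
s = (y2 - y1) / (x2 - x1) = (16) / (16) mod 53 = 1
x3 = s^2 - x1 - x2 mod 53 = 1^2 - 51 - 14 = 42
y3 = s (x1 - x3) - y1 mod 53 = 1 * (51 - 42) - 11 = 51

P + Q = (42, 51)


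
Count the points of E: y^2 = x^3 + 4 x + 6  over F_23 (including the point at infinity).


For each x in F_23, count y with y^2 = x^3 + 4 x + 6 mod 23:
  x = 0: RHS = 6, y in [11, 12]  -> 2 point(s)
  x = 5: RHS = 13, y in [6, 17]  -> 2 point(s)
  x = 6: RHS = 16, y in [4, 19]  -> 2 point(s)
  x = 7: RHS = 9, y in [3, 20]  -> 2 point(s)
  x = 9: RHS = 12, y in [9, 14]  -> 2 point(s)
  x = 11: RHS = 1, y in [1, 22]  -> 2 point(s)
  x = 13: RHS = 1, y in [1, 22]  -> 2 point(s)
  x = 14: RHS = 0, y in [0]  -> 1 point(s)
  x = 16: RHS = 3, y in [7, 16]  -> 2 point(s)
  x = 19: RHS = 18, y in [8, 15]  -> 2 point(s)
  x = 20: RHS = 13, y in [6, 17]  -> 2 point(s)
  x = 21: RHS = 13, y in [6, 17]  -> 2 point(s)
  x = 22: RHS = 1, y in [1, 22]  -> 2 point(s)
Affine points: 25. Add the point at infinity: total = 26.

#E(F_23) = 26


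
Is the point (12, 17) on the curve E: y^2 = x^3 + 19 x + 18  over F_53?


Check whether y^2 = x^3 + 19 x + 18 (mod 53) for (x, y) = (12, 17).
LHS: y^2 = 17^2 mod 53 = 24
RHS: x^3 + 19 x + 18 = 12^3 + 19*12 + 18 mod 53 = 13
LHS != RHS

No, not on the curve


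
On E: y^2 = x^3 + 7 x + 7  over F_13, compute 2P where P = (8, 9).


Doubling: s = (3 x1^2 + a) / (2 y1)
s = (3*8^2 + 7) / (2*9) mod 13 = 6
x3 = s^2 - 2 x1 mod 13 = 6^2 - 2*8 = 7
y3 = s (x1 - x3) - y1 mod 13 = 6 * (8 - 7) - 9 = 10

2P = (7, 10)


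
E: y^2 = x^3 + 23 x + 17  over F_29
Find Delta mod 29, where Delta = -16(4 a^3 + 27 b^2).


4 a^3 + 27 b^2 = 4*23^3 + 27*17^2 = 48668 + 7803 = 56471
Delta = -16 * (56471) = -903536
Delta mod 29 = 17

Delta = 17 (mod 29)


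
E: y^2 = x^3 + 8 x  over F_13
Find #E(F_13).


For each x in F_13, count y with y^2 = x^3 + 8 x + 0 mod 13:
  x = 0: RHS = 0, y in [0]  -> 1 point(s)
  x = 1: RHS = 9, y in [3, 10]  -> 2 point(s)
  x = 3: RHS = 12, y in [5, 8]  -> 2 point(s)
  x = 5: RHS = 9, y in [3, 10]  -> 2 point(s)
  x = 6: RHS = 4, y in [2, 11]  -> 2 point(s)
  x = 7: RHS = 9, y in [3, 10]  -> 2 point(s)
  x = 8: RHS = 4, y in [2, 11]  -> 2 point(s)
  x = 10: RHS = 1, y in [1, 12]  -> 2 point(s)
  x = 12: RHS = 4, y in [2, 11]  -> 2 point(s)
Affine points: 17. Add the point at infinity: total = 18.

#E(F_13) = 18


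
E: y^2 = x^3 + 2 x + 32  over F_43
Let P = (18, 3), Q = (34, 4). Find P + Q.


P != Q, so use the chord formula.
s = (y2 - y1) / (x2 - x1) = (1) / (16) mod 43 = 35
x3 = s^2 - x1 - x2 mod 43 = 35^2 - 18 - 34 = 12
y3 = s (x1 - x3) - y1 mod 43 = 35 * (18 - 12) - 3 = 35

P + Q = (12, 35)


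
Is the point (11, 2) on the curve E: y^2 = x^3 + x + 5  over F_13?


Check whether y^2 = x^3 + 1 x + 5 (mod 13) for (x, y) = (11, 2).
LHS: y^2 = 2^2 mod 13 = 4
RHS: x^3 + 1 x + 5 = 11^3 + 1*11 + 5 mod 13 = 8
LHS != RHS

No, not on the curve


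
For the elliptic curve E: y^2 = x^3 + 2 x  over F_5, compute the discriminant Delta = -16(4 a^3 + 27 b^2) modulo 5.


4 a^3 + 27 b^2 = 4*2^3 + 27*0^2 = 32 + 0 = 32
Delta = -16 * (32) = -512
Delta mod 5 = 3

Delta = 3 (mod 5)


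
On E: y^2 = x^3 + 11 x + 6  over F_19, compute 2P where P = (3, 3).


Doubling: s = (3 x1^2 + a) / (2 y1)
s = (3*3^2 + 11) / (2*3) mod 19 = 0
x3 = s^2 - 2 x1 mod 19 = 0^2 - 2*3 = 13
y3 = s (x1 - x3) - y1 mod 19 = 0 * (3 - 13) - 3 = 16

2P = (13, 16)


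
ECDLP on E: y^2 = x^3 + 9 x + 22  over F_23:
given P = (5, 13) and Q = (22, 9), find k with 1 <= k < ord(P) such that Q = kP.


Enumerate multiples of P until we hit Q = (22, 9):
  1P = (5, 13)
  2P = (15, 6)
  3P = (12, 8)
  4P = (22, 9)
Match found at i = 4.

k = 4


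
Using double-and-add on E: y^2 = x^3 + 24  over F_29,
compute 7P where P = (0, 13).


k = 7 = 111_2 (binary, LSB first: 111)
Double-and-add from P = (0, 13):
  bit 0 = 1: acc = O + (0, 13) = (0, 13)
  bit 1 = 1: acc = (0, 13) + (0, 16) = O
  bit 2 = 1: acc = O + (0, 13) = (0, 13)

7P = (0, 13)


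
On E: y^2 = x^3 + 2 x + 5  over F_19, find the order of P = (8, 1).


Compute successive multiples of P until we hit O:
  1P = (8, 1)
  2P = (7, 1)
  3P = (4, 18)
  4P = (12, 16)
  5P = (0, 10)
  6P = (9, 12)
  7P = (9, 7)
  8P = (0, 9)
  ... (continuing to 13P)
  13P = O

ord(P) = 13


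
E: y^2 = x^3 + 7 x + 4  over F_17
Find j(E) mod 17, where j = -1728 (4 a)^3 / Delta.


Delta = -16(4 a^3 + 27 b^2) mod 17 = 2
-1728 * (4 a)^3 = -1728 * (4*7)^3 mod 17 = 13
j = 13 * 2^(-1) mod 17 = 15

j = 15 (mod 17)


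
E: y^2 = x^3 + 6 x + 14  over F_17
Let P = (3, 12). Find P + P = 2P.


Doubling: s = (3 x1^2 + a) / (2 y1)
s = (3*3^2 + 6) / (2*12) mod 17 = 12
x3 = s^2 - 2 x1 mod 17 = 12^2 - 2*3 = 2
y3 = s (x1 - x3) - y1 mod 17 = 12 * (3 - 2) - 12 = 0

2P = (2, 0)


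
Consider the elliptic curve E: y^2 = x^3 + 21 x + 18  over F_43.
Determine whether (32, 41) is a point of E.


Check whether y^2 = x^3 + 21 x + 18 (mod 43) for (x, y) = (32, 41).
LHS: y^2 = 41^2 mod 43 = 4
RHS: x^3 + 21 x + 18 = 32^3 + 21*32 + 18 mod 43 = 4
LHS = RHS

Yes, on the curve


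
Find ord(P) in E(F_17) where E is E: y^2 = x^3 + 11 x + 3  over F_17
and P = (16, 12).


Compute successive multiples of P until we hit O:
  1P = (16, 12)
  2P = (6, 8)
  3P = (4, 3)
  4P = (5, 9)
  5P = (9, 10)
  6P = (7, 10)
  7P = (10, 12)
  8P = (8, 5)
  ... (continuing to 21P)
  21P = O

ord(P) = 21


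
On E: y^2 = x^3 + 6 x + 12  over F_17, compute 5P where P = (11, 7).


k = 5 = 101_2 (binary, LSB first: 101)
Double-and-add from P = (11, 7):
  bit 0 = 1: acc = O + (11, 7) = (11, 7)
  bit 1 = 0: acc unchanged = (11, 7)
  bit 2 = 1: acc = (11, 7) + (11, 7) = (11, 10)

5P = (11, 10)


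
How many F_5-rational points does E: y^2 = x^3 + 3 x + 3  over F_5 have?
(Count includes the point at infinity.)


For each x in F_5, count y with y^2 = x^3 + 3 x + 3 mod 5:
  x = 3: RHS = 4, y in [2, 3]  -> 2 point(s)
  x = 4: RHS = 4, y in [2, 3]  -> 2 point(s)
Affine points: 4. Add the point at infinity: total = 5.

#E(F_5) = 5


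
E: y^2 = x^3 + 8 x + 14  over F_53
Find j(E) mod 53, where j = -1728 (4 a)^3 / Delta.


Delta = -16(4 a^3 + 27 b^2) mod 53 = 8
-1728 * (4 a)^3 = -1728 * (4*8)^3 mod 53 = 29
j = 29 * 8^(-1) mod 53 = 50

j = 50 (mod 53)


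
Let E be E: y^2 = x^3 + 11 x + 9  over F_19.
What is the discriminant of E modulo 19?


4 a^3 + 27 b^2 = 4*11^3 + 27*9^2 = 5324 + 2187 = 7511
Delta = -16 * (7511) = -120176
Delta mod 19 = 18

Delta = 18 (mod 19)


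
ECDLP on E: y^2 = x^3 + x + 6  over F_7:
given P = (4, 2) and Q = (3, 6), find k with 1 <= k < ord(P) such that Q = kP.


Enumerate multiples of P until we hit Q = (3, 6):
  1P = (4, 2)
  2P = (6, 5)
  3P = (1, 6)
  4P = (3, 6)
Match found at i = 4.

k = 4


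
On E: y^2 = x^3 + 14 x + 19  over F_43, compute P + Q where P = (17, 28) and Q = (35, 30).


P != Q, so use the chord formula.
s = (y2 - y1) / (x2 - x1) = (2) / (18) mod 43 = 24
x3 = s^2 - x1 - x2 mod 43 = 24^2 - 17 - 35 = 8
y3 = s (x1 - x3) - y1 mod 43 = 24 * (17 - 8) - 28 = 16

P + Q = (8, 16)


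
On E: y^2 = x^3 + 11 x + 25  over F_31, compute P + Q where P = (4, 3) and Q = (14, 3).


P != Q, so use the chord formula.
s = (y2 - y1) / (x2 - x1) = (0) / (10) mod 31 = 0
x3 = s^2 - x1 - x2 mod 31 = 0^2 - 4 - 14 = 13
y3 = s (x1 - x3) - y1 mod 31 = 0 * (4 - 13) - 3 = 28

P + Q = (13, 28)


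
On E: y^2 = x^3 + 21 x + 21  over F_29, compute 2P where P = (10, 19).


Doubling: s = (3 x1^2 + a) / (2 y1)
s = (3*10^2 + 21) / (2*19) mod 29 = 26
x3 = s^2 - 2 x1 mod 29 = 26^2 - 2*10 = 18
y3 = s (x1 - x3) - y1 mod 29 = 26 * (10 - 18) - 19 = 5

2P = (18, 5)


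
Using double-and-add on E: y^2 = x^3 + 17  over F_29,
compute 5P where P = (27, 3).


k = 5 = 101_2 (binary, LSB first: 101)
Double-and-add from P = (27, 3):
  bit 0 = 1: acc = O + (27, 3) = (27, 3)
  bit 1 = 0: acc unchanged = (27, 3)
  bit 2 = 1: acc = (27, 3) + (8, 23) = (27, 26)

5P = (27, 26)


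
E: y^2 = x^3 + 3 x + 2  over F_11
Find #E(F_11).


For each x in F_11, count y with y^2 = x^3 + 3 x + 2 mod 11:
  x = 2: RHS = 5, y in [4, 7]  -> 2 point(s)
  x = 3: RHS = 5, y in [4, 7]  -> 2 point(s)
  x = 4: RHS = 1, y in [1, 10]  -> 2 point(s)
  x = 6: RHS = 5, y in [4, 7]  -> 2 point(s)
  x = 7: RHS = 3, y in [5, 6]  -> 2 point(s)
  x = 10: RHS = 9, y in [3, 8]  -> 2 point(s)
Affine points: 12. Add the point at infinity: total = 13.

#E(F_11) = 13


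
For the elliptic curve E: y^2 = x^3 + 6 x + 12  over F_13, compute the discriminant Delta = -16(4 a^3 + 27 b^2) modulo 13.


4 a^3 + 27 b^2 = 4*6^3 + 27*12^2 = 864 + 3888 = 4752
Delta = -16 * (4752) = -76032
Delta mod 13 = 5

Delta = 5 (mod 13)


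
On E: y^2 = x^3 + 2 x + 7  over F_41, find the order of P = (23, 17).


Compute successive multiples of P until we hit O:
  1P = (23, 17)
  2P = (28, 11)
  3P = (39, 35)
  4P = (36, 35)
  5P = (14, 27)
  6P = (27, 33)
  7P = (7, 6)
  8P = (19, 37)
  ... (continuing to 49P)
  49P = O

ord(P) = 49


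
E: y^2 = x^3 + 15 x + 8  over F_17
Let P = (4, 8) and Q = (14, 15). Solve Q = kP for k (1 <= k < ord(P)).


Enumerate multiples of P until we hit Q = (14, 15):
  1P = (4, 8)
  2P = (0, 12)
  3P = (14, 2)
  4P = (15, 2)
  5P = (16, 14)
  6P = (10, 6)
  7P = (5, 15)
  8P = (6, 12)
  9P = (11, 12)
  10P = (11, 5)
  11P = (6, 5)
  12P = (5, 2)
  13P = (10, 11)
  14P = (16, 3)
  15P = (15, 15)
  16P = (14, 15)
Match found at i = 16.

k = 16


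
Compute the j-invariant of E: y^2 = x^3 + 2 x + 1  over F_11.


Delta = -16(4 a^3 + 27 b^2) mod 11 = 2
-1728 * (4 a)^3 = -1728 * (4*2)^3 mod 11 = 5
j = 5 * 2^(-1) mod 11 = 8

j = 8 (mod 11)


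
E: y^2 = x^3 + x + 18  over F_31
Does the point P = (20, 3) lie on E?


Check whether y^2 = x^3 + 1 x + 18 (mod 31) for (x, y) = (20, 3).
LHS: y^2 = 3^2 mod 31 = 9
RHS: x^3 + 1 x + 18 = 20^3 + 1*20 + 18 mod 31 = 9
LHS = RHS

Yes, on the curve


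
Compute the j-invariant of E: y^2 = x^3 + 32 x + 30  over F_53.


Delta = -16(4 a^3 + 27 b^2) mod 53 = 13
-1728 * (4 a)^3 = -1728 * (4*32)^3 mod 53 = 1
j = 1 * 13^(-1) mod 53 = 49

j = 49 (mod 53)


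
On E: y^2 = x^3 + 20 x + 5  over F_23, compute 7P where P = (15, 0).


k = 7 = 111_2 (binary, LSB first: 111)
Double-and-add from P = (15, 0):
  bit 0 = 1: acc = O + (15, 0) = (15, 0)
  bit 1 = 1: acc = (15, 0) + O = (15, 0)
  bit 2 = 1: acc = (15, 0) + O = (15, 0)

7P = (15, 0)


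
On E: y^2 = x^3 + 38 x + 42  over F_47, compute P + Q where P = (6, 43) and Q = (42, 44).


P != Q, so use the chord formula.
s = (y2 - y1) / (x2 - x1) = (1) / (36) mod 47 = 17
x3 = s^2 - x1 - x2 mod 47 = 17^2 - 6 - 42 = 6
y3 = s (x1 - x3) - y1 mod 47 = 17 * (6 - 6) - 43 = 4

P + Q = (6, 4)


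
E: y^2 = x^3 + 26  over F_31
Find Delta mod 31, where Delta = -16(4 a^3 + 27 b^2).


4 a^3 + 27 b^2 = 4*0^3 + 27*26^2 = 0 + 18252 = 18252
Delta = -16 * (18252) = -292032
Delta mod 31 = 19

Delta = 19 (mod 31)


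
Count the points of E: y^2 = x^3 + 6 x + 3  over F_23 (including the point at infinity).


For each x in F_23, count y with y^2 = x^3 + 6 x + 3 mod 23:
  x = 0: RHS = 3, y in [7, 16]  -> 2 point(s)
  x = 2: RHS = 0, y in [0]  -> 1 point(s)
  x = 3: RHS = 2, y in [5, 18]  -> 2 point(s)
  x = 6: RHS = 2, y in [5, 18]  -> 2 point(s)
  x = 9: RHS = 4, y in [2, 21]  -> 2 point(s)
  x = 12: RHS = 9, y in [3, 20]  -> 2 point(s)
  x = 13: RHS = 1, y in [1, 22]  -> 2 point(s)
  x = 14: RHS = 2, y in [5, 18]  -> 2 point(s)
  x = 15: RHS = 18, y in [8, 15]  -> 2 point(s)
  x = 16: RHS = 9, y in [3, 20]  -> 2 point(s)
  x = 17: RHS = 4, y in [2, 21]  -> 2 point(s)
  x = 18: RHS = 9, y in [3, 20]  -> 2 point(s)
  x = 20: RHS = 4, y in [2, 21]  -> 2 point(s)
  x = 21: RHS = 6, y in [11, 12]  -> 2 point(s)
Affine points: 27. Add the point at infinity: total = 28.

#E(F_23) = 28


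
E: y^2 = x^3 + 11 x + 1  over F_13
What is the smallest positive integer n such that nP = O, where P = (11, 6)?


Compute successive multiples of P until we hit O:
  1P = (11, 6)
  2P = (0, 1)
  3P = (5, 5)
  4P = (1, 0)
  5P = (5, 8)
  6P = (0, 12)
  7P = (11, 7)
  8P = O

ord(P) = 8


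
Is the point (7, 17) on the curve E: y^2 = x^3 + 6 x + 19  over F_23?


Check whether y^2 = x^3 + 6 x + 19 (mod 23) for (x, y) = (7, 17).
LHS: y^2 = 17^2 mod 23 = 13
RHS: x^3 + 6 x + 19 = 7^3 + 6*7 + 19 mod 23 = 13
LHS = RHS

Yes, on the curve


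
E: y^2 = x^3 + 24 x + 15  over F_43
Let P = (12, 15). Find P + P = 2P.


Doubling: s = (3 x1^2 + a) / (2 y1)
s = (3*12^2 + 24) / (2*15) mod 43 = 41
x3 = s^2 - 2 x1 mod 43 = 41^2 - 2*12 = 23
y3 = s (x1 - x3) - y1 mod 43 = 41 * (12 - 23) - 15 = 7

2P = (23, 7)


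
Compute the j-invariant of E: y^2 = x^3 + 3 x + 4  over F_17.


Delta = -16(4 a^3 + 27 b^2) mod 17 = 13
-1728 * (4 a)^3 = -1728 * (4*3)^3 mod 17 = 15
j = 15 * 13^(-1) mod 17 = 9

j = 9 (mod 17)


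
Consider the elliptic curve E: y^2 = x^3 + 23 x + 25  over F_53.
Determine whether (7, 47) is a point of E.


Check whether y^2 = x^3 + 23 x + 25 (mod 53) for (x, y) = (7, 47).
LHS: y^2 = 47^2 mod 53 = 36
RHS: x^3 + 23 x + 25 = 7^3 + 23*7 + 25 mod 53 = 52
LHS != RHS

No, not on the curve


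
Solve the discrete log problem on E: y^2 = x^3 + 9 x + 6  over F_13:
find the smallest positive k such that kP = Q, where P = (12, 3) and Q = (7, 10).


Enumerate multiples of P until we hit Q = (7, 10):
  1P = (12, 3)
  2P = (6, 9)
  3P = (9, 7)
  4P = (1, 4)
  5P = (10, 11)
  6P = (7, 3)
  7P = (7, 10)
Match found at i = 7.

k = 7


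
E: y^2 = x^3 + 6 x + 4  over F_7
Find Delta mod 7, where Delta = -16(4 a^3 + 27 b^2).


4 a^3 + 27 b^2 = 4*6^3 + 27*4^2 = 864 + 432 = 1296
Delta = -16 * (1296) = -20736
Delta mod 7 = 5

Delta = 5 (mod 7)


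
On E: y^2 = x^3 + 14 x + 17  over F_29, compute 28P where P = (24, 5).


k = 28 = 11100_2 (binary, LSB first: 00111)
Double-and-add from P = (24, 5):
  bit 0 = 0: acc unchanged = O
  bit 1 = 0: acc unchanged = O
  bit 2 = 1: acc = O + (23, 6) = (23, 6)
  bit 3 = 1: acc = (23, 6) + (5, 3) = (26, 8)
  bit 4 = 1: acc = (26, 8) + (3, 17) = (24, 24)

28P = (24, 24)


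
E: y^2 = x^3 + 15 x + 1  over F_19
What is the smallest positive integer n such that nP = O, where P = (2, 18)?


Compute successive multiples of P until we hit O:
  1P = (2, 18)
  2P = (12, 3)
  3P = (12, 16)
  4P = (2, 1)
  5P = O

ord(P) = 5


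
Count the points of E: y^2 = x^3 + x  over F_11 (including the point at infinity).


For each x in F_11, count y with y^2 = x^3 + 1 x + 0 mod 11:
  x = 0: RHS = 0, y in [0]  -> 1 point(s)
  x = 5: RHS = 9, y in [3, 8]  -> 2 point(s)
  x = 7: RHS = 9, y in [3, 8]  -> 2 point(s)
  x = 8: RHS = 3, y in [5, 6]  -> 2 point(s)
  x = 9: RHS = 1, y in [1, 10]  -> 2 point(s)
  x = 10: RHS = 9, y in [3, 8]  -> 2 point(s)
Affine points: 11. Add the point at infinity: total = 12.

#E(F_11) = 12


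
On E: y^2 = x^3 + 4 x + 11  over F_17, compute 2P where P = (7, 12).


Doubling: s = (3 x1^2 + a) / (2 y1)
s = (3*7^2 + 4) / (2*12) mod 17 = 7
x3 = s^2 - 2 x1 mod 17 = 7^2 - 2*7 = 1
y3 = s (x1 - x3) - y1 mod 17 = 7 * (7 - 1) - 12 = 13

2P = (1, 13)


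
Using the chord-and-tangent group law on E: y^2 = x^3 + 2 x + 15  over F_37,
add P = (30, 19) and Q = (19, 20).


P != Q, so use the chord formula.
s = (y2 - y1) / (x2 - x1) = (1) / (26) mod 37 = 10
x3 = s^2 - x1 - x2 mod 37 = 10^2 - 30 - 19 = 14
y3 = s (x1 - x3) - y1 mod 37 = 10 * (30 - 14) - 19 = 30

P + Q = (14, 30)


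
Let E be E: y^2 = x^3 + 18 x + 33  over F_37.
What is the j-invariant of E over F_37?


Delta = -16(4 a^3 + 27 b^2) mod 37 = 15
-1728 * (4 a)^3 = -1728 * (4*18)^3 mod 37 = 23
j = 23 * 15^(-1) mod 37 = 4

j = 4 (mod 37)


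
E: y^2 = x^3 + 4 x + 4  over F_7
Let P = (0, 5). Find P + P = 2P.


Doubling: s = (3 x1^2 + a) / (2 y1)
s = (3*0^2 + 4) / (2*5) mod 7 = 6
x3 = s^2 - 2 x1 mod 7 = 6^2 - 2*0 = 1
y3 = s (x1 - x3) - y1 mod 7 = 6 * (0 - 1) - 5 = 3

2P = (1, 3)


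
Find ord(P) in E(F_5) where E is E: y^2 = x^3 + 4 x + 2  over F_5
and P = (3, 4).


Compute successive multiples of P until we hit O:
  1P = (3, 4)
  2P = (3, 1)
  3P = O

ord(P) = 3


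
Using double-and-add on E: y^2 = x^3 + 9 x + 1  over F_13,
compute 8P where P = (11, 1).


k = 8 = 1000_2 (binary, LSB first: 0001)
Double-and-add from P = (11, 1):
  bit 0 = 0: acc unchanged = O
  bit 1 = 0: acc unchanged = O
  bit 2 = 0: acc unchanged = O
  bit 3 = 1: acc = O + (11, 12) = (11, 12)

8P = (11, 12)


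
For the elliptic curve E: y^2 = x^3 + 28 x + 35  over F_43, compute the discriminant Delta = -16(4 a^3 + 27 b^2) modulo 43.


4 a^3 + 27 b^2 = 4*28^3 + 27*35^2 = 87808 + 33075 = 120883
Delta = -16 * (120883) = -1934128
Delta mod 43 = 12

Delta = 12 (mod 43)


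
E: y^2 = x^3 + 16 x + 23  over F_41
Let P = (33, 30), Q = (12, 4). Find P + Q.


P != Q, so use the chord formula.
s = (y2 - y1) / (x2 - x1) = (15) / (20) mod 41 = 11
x3 = s^2 - x1 - x2 mod 41 = 11^2 - 33 - 12 = 35
y3 = s (x1 - x3) - y1 mod 41 = 11 * (33 - 35) - 30 = 30

P + Q = (35, 30)


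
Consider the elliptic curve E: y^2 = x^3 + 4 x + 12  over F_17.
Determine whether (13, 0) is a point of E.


Check whether y^2 = x^3 + 4 x + 12 (mod 17) for (x, y) = (13, 0).
LHS: y^2 = 0^2 mod 17 = 0
RHS: x^3 + 4 x + 12 = 13^3 + 4*13 + 12 mod 17 = 0
LHS = RHS

Yes, on the curve


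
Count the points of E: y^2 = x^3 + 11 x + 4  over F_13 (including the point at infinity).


For each x in F_13, count y with y^2 = x^3 + 11 x + 4 mod 13:
  x = 0: RHS = 4, y in [2, 11]  -> 2 point(s)
  x = 1: RHS = 3, y in [4, 9]  -> 2 point(s)
  x = 3: RHS = 12, y in [5, 8]  -> 2 point(s)
  x = 6: RHS = 0, y in [0]  -> 1 point(s)
  x = 9: RHS = 0, y in [0]  -> 1 point(s)
  x = 10: RHS = 9, y in [3, 10]  -> 2 point(s)
  x = 11: RHS = 0, y in [0]  -> 1 point(s)
Affine points: 11. Add the point at infinity: total = 12.

#E(F_13) = 12


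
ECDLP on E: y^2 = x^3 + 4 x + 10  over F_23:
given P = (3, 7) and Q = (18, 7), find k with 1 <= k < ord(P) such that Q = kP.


Enumerate multiples of P until we hit Q = (18, 7):
  1P = (3, 7)
  2P = (7, 17)
  3P = (2, 7)
  4P = (18, 16)
  5P = (18, 7)
Match found at i = 5.

k = 5


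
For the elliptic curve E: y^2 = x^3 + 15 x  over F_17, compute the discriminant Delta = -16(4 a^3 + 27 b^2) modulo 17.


4 a^3 + 27 b^2 = 4*15^3 + 27*0^2 = 13500 + 0 = 13500
Delta = -16 * (13500) = -216000
Delta mod 17 = 2

Delta = 2 (mod 17)


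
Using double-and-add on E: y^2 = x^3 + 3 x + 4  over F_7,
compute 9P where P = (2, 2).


k = 9 = 1001_2 (binary, LSB first: 1001)
Double-and-add from P = (2, 2):
  bit 0 = 1: acc = O + (2, 2) = (2, 2)
  bit 1 = 0: acc unchanged = (2, 2)
  bit 2 = 0: acc unchanged = (2, 2)
  bit 3 = 1: acc = (2, 2) + (0, 5) = (2, 5)

9P = (2, 5)


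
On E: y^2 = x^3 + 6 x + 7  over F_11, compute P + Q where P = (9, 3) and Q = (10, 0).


P != Q, so use the chord formula.
s = (y2 - y1) / (x2 - x1) = (8) / (1) mod 11 = 8
x3 = s^2 - x1 - x2 mod 11 = 8^2 - 9 - 10 = 1
y3 = s (x1 - x3) - y1 mod 11 = 8 * (9 - 1) - 3 = 6

P + Q = (1, 6)


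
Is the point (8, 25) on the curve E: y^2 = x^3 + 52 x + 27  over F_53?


Check whether y^2 = x^3 + 52 x + 27 (mod 53) for (x, y) = (8, 25).
LHS: y^2 = 25^2 mod 53 = 42
RHS: x^3 + 52 x + 27 = 8^3 + 52*8 + 27 mod 53 = 1
LHS != RHS

No, not on the curve


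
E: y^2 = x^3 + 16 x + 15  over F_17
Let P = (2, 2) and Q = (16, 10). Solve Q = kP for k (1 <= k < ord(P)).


Enumerate multiples of P until we hit Q = (16, 10):
  1P = (2, 2)
  2P = (11, 3)
  3P = (8, 3)
  4P = (16, 7)
  5P = (15, 14)
  6P = (9, 2)
  7P = (6, 15)
  8P = (10, 6)
  9P = (1, 7)
  10P = (5, 13)
  11P = (14, 5)
  12P = (0, 7)
  13P = (0, 10)
  14P = (14, 12)
  15P = (5, 4)
  16P = (1, 10)
  17P = (10, 11)
  18P = (6, 2)
  19P = (9, 15)
  20P = (15, 3)
  21P = (16, 10)
Match found at i = 21.

k = 21


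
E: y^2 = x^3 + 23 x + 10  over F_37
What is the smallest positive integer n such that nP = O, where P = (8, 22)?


Compute successive multiples of P until we hit O:
  1P = (8, 22)
  2P = (22, 29)
  3P = (35, 20)
  4P = (34, 32)
  5P = (5, 19)
  6P = (25, 35)
  7P = (1, 16)
  8P = (31, 27)
  ... (continuing to 45P)
  45P = O

ord(P) = 45


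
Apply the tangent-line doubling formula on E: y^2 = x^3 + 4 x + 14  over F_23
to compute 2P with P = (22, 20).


Doubling: s = (3 x1^2 + a) / (2 y1)
s = (3*22^2 + 4) / (2*20) mod 23 = 18
x3 = s^2 - 2 x1 mod 23 = 18^2 - 2*22 = 4
y3 = s (x1 - x3) - y1 mod 23 = 18 * (22 - 4) - 20 = 5

2P = (4, 5)


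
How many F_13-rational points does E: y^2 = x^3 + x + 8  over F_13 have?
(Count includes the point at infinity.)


For each x in F_13, count y with y^2 = x^3 + 1 x + 8 mod 13:
  x = 1: RHS = 10, y in [6, 7]  -> 2 point(s)
  x = 3: RHS = 12, y in [5, 8]  -> 2 point(s)
  x = 6: RHS = 9, y in [3, 10]  -> 2 point(s)
  x = 10: RHS = 4, y in [2, 11]  -> 2 point(s)
Affine points: 8. Add the point at infinity: total = 9.

#E(F_13) = 9


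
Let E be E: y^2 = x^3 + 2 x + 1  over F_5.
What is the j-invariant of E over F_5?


Delta = -16(4 a^3 + 27 b^2) mod 5 = 1
-1728 * (4 a)^3 = -1728 * (4*2)^3 mod 5 = 4
j = 4 * 1^(-1) mod 5 = 4

j = 4 (mod 5)


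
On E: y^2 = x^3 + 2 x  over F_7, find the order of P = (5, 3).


Compute successive multiples of P until we hit O:
  1P = (5, 3)
  2P = (4, 4)
  3P = (6, 5)
  4P = (0, 0)
  5P = (6, 2)
  6P = (4, 3)
  7P = (5, 4)
  8P = O

ord(P) = 8


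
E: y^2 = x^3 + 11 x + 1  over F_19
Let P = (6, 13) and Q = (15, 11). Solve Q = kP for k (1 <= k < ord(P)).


Enumerate multiples of P until we hit Q = (15, 11):
  1P = (6, 13)
  2P = (11, 16)
  3P = (13, 17)
  4P = (17, 16)
  5P = (0, 18)
  6P = (10, 3)
  7P = (14, 7)
  8P = (15, 8)
  9P = (3, 17)
  10P = (16, 13)
  11P = (16, 6)
  12P = (3, 2)
  13P = (15, 11)
Match found at i = 13.

k = 13


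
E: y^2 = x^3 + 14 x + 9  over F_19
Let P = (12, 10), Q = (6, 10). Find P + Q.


P != Q, so use the chord formula.
s = (y2 - y1) / (x2 - x1) = (0) / (13) mod 19 = 0
x3 = s^2 - x1 - x2 mod 19 = 0^2 - 12 - 6 = 1
y3 = s (x1 - x3) - y1 mod 19 = 0 * (12 - 1) - 10 = 9

P + Q = (1, 9)


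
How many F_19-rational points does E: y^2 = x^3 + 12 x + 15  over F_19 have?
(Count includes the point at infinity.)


For each x in F_19, count y with y^2 = x^3 + 12 x + 15 mod 19:
  x = 1: RHS = 9, y in [3, 16]  -> 2 point(s)
  x = 2: RHS = 9, y in [3, 16]  -> 2 point(s)
  x = 7: RHS = 5, y in [9, 10]  -> 2 point(s)
  x = 9: RHS = 16, y in [4, 15]  -> 2 point(s)
  x = 12: RHS = 6, y in [5, 14]  -> 2 point(s)
  x = 14: RHS = 1, y in [1, 18]  -> 2 point(s)
  x = 15: RHS = 17, y in [6, 13]  -> 2 point(s)
  x = 16: RHS = 9, y in [3, 16]  -> 2 point(s)
Affine points: 16. Add the point at infinity: total = 17.

#E(F_19) = 17


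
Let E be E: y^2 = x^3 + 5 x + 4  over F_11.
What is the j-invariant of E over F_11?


Delta = -16(4 a^3 + 27 b^2) mod 11 = 4
-1728 * (4 a)^3 = -1728 * (4*5)^3 mod 11 = 8
j = 8 * 4^(-1) mod 11 = 2

j = 2 (mod 11)


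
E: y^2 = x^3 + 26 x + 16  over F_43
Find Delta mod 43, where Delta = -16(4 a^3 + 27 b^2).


4 a^3 + 27 b^2 = 4*26^3 + 27*16^2 = 70304 + 6912 = 77216
Delta = -16 * (77216) = -1235456
Delta mod 43 = 20

Delta = 20 (mod 43)


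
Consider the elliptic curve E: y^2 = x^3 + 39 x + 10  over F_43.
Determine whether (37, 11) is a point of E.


Check whether y^2 = x^3 + 39 x + 10 (mod 43) for (x, y) = (37, 11).
LHS: y^2 = 11^2 mod 43 = 35
RHS: x^3 + 39 x + 10 = 37^3 + 39*37 + 10 mod 43 = 33
LHS != RHS

No, not on the curve


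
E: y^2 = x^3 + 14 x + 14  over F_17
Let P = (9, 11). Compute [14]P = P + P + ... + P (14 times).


k = 14 = 1110_2 (binary, LSB first: 0111)
Double-and-add from P = (9, 11):
  bit 0 = 0: acc unchanged = O
  bit 1 = 1: acc = O + (8, 3) = (8, 3)
  bit 2 = 1: acc = (8, 3) + (3, 10) = (10, 10)
  bit 3 = 1: acc = (10, 10) + (7, 9) = (2, 4)

14P = (2, 4)


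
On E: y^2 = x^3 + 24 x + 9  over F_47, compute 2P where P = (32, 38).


Doubling: s = (3 x1^2 + a) / (2 y1)
s = (3*32^2 + 24) / (2*38) mod 47 = 16
x3 = s^2 - 2 x1 mod 47 = 16^2 - 2*32 = 4
y3 = s (x1 - x3) - y1 mod 47 = 16 * (32 - 4) - 38 = 34

2P = (4, 34)


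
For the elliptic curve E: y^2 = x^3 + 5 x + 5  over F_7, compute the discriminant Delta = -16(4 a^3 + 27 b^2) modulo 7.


4 a^3 + 27 b^2 = 4*5^3 + 27*5^2 = 500 + 675 = 1175
Delta = -16 * (1175) = -18800
Delta mod 7 = 2

Delta = 2 (mod 7)


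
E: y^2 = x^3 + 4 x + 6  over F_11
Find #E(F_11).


For each x in F_11, count y with y^2 = x^3 + 4 x + 6 mod 11:
  x = 1: RHS = 0, y in [0]  -> 1 point(s)
  x = 2: RHS = 0, y in [0]  -> 1 point(s)
  x = 3: RHS = 1, y in [1, 10]  -> 2 point(s)
  x = 4: RHS = 9, y in [3, 8]  -> 2 point(s)
  x = 6: RHS = 4, y in [2, 9]  -> 2 point(s)
  x = 7: RHS = 3, y in [5, 6]  -> 2 point(s)
  x = 8: RHS = 0, y in [0]  -> 1 point(s)
  x = 9: RHS = 1, y in [1, 10]  -> 2 point(s)
  x = 10: RHS = 1, y in [1, 10]  -> 2 point(s)
Affine points: 15. Add the point at infinity: total = 16.

#E(F_11) = 16


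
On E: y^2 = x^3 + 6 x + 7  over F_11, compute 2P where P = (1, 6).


Doubling: s = (3 x1^2 + a) / (2 y1)
s = (3*1^2 + 6) / (2*6) mod 11 = 9
x3 = s^2 - 2 x1 mod 11 = 9^2 - 2*1 = 2
y3 = s (x1 - x3) - y1 mod 11 = 9 * (1 - 2) - 6 = 7

2P = (2, 7)


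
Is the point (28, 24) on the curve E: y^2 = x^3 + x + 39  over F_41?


Check whether y^2 = x^3 + 1 x + 39 (mod 41) for (x, y) = (28, 24).
LHS: y^2 = 24^2 mod 41 = 2
RHS: x^3 + 1 x + 39 = 28^3 + 1*28 + 39 mod 41 = 2
LHS = RHS

Yes, on the curve


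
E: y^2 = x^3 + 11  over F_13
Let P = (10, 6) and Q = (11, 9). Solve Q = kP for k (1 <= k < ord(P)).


Enumerate multiples of P until we hit Q = (11, 9):
  1P = (10, 6)
  2P = (7, 4)
  3P = (8, 4)
  4P = (9, 8)
  5P = (11, 9)
Match found at i = 5.

k = 5


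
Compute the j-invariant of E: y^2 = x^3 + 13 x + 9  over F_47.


Delta = -16(4 a^3 + 27 b^2) mod 47 = 39
-1728 * (4 a)^3 = -1728 * (4*13)^3 mod 47 = 12
j = 12 * 39^(-1) mod 47 = 22

j = 22 (mod 47)


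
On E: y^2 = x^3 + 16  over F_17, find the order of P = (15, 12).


Compute successive multiples of P until we hit O:
  1P = (15, 12)
  2P = (0, 4)
  3P = (1, 0)
  4P = (0, 13)
  5P = (15, 5)
  6P = O

ord(P) = 6


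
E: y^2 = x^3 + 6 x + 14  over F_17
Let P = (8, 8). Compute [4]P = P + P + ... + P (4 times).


k = 4 = 100_2 (binary, LSB first: 001)
Double-and-add from P = (8, 8):
  bit 0 = 0: acc unchanged = O
  bit 1 = 0: acc unchanged = O
  bit 2 = 1: acc = O + (2, 0) = (2, 0)

4P = (2, 0)


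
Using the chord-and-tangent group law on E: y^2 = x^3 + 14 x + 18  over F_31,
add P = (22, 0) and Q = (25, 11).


P != Q, so use the chord formula.
s = (y2 - y1) / (x2 - x1) = (11) / (3) mod 31 = 14
x3 = s^2 - x1 - x2 mod 31 = 14^2 - 22 - 25 = 25
y3 = s (x1 - x3) - y1 mod 31 = 14 * (22 - 25) - 0 = 20

P + Q = (25, 20)


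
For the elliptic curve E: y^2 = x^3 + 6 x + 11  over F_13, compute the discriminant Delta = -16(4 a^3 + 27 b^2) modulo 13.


4 a^3 + 27 b^2 = 4*6^3 + 27*11^2 = 864 + 3267 = 4131
Delta = -16 * (4131) = -66096
Delta mod 13 = 9

Delta = 9 (mod 13)


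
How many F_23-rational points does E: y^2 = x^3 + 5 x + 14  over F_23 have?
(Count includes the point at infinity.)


For each x in F_23, count y with y^2 = x^3 + 5 x + 14 mod 23:
  x = 2: RHS = 9, y in [3, 20]  -> 2 point(s)
  x = 4: RHS = 6, y in [11, 12]  -> 2 point(s)
  x = 5: RHS = 3, y in [7, 16]  -> 2 point(s)
  x = 7: RHS = 1, y in [1, 22]  -> 2 point(s)
  x = 9: RHS = 6, y in [11, 12]  -> 2 point(s)
  x = 10: RHS = 6, y in [11, 12]  -> 2 point(s)
  x = 12: RHS = 8, y in [10, 13]  -> 2 point(s)
  x = 16: RHS = 4, y in [2, 21]  -> 2 point(s)
  x = 18: RHS = 2, y in [5, 18]  -> 2 point(s)
  x = 20: RHS = 18, y in [8, 15]  -> 2 point(s)
  x = 22: RHS = 8, y in [10, 13]  -> 2 point(s)
Affine points: 22. Add the point at infinity: total = 23.

#E(F_23) = 23
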